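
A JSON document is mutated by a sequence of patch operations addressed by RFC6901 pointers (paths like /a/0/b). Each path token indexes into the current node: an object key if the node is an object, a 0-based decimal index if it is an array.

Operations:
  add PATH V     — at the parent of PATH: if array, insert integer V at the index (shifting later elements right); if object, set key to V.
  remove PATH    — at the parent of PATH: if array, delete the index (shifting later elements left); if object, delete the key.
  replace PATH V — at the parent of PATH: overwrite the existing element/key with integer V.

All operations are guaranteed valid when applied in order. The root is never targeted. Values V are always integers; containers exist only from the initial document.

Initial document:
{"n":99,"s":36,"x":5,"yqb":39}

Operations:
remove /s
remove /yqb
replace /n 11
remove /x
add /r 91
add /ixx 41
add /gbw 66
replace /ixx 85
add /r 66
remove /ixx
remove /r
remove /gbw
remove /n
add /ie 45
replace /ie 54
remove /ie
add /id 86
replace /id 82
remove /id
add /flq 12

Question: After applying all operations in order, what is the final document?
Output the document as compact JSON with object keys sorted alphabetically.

Answer: {"flq":12}

Derivation:
After op 1 (remove /s): {"n":99,"x":5,"yqb":39}
After op 2 (remove /yqb): {"n":99,"x":5}
After op 3 (replace /n 11): {"n":11,"x":5}
After op 4 (remove /x): {"n":11}
After op 5 (add /r 91): {"n":11,"r":91}
After op 6 (add /ixx 41): {"ixx":41,"n":11,"r":91}
After op 7 (add /gbw 66): {"gbw":66,"ixx":41,"n":11,"r":91}
After op 8 (replace /ixx 85): {"gbw":66,"ixx":85,"n":11,"r":91}
After op 9 (add /r 66): {"gbw":66,"ixx":85,"n":11,"r":66}
After op 10 (remove /ixx): {"gbw":66,"n":11,"r":66}
After op 11 (remove /r): {"gbw":66,"n":11}
After op 12 (remove /gbw): {"n":11}
After op 13 (remove /n): {}
After op 14 (add /ie 45): {"ie":45}
After op 15 (replace /ie 54): {"ie":54}
After op 16 (remove /ie): {}
After op 17 (add /id 86): {"id":86}
After op 18 (replace /id 82): {"id":82}
After op 19 (remove /id): {}
After op 20 (add /flq 12): {"flq":12}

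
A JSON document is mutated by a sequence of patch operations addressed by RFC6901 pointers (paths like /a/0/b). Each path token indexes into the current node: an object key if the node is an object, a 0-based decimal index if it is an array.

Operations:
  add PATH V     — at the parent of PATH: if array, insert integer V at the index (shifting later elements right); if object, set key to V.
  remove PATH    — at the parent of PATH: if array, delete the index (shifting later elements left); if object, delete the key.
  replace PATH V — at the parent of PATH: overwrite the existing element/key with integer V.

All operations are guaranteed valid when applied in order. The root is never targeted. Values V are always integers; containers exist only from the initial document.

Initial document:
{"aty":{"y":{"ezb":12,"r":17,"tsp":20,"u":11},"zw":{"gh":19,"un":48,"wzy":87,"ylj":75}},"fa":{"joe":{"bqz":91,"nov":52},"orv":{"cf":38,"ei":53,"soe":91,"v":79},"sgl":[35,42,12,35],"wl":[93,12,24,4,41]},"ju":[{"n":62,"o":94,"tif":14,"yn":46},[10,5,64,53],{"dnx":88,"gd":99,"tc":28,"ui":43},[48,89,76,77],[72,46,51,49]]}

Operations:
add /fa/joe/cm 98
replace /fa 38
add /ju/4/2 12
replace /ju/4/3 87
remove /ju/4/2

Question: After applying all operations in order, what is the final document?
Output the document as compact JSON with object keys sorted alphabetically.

Answer: {"aty":{"y":{"ezb":12,"r":17,"tsp":20,"u":11},"zw":{"gh":19,"un":48,"wzy":87,"ylj":75}},"fa":38,"ju":[{"n":62,"o":94,"tif":14,"yn":46},[10,5,64,53],{"dnx":88,"gd":99,"tc":28,"ui":43},[48,89,76,77],[72,46,87,49]]}

Derivation:
After op 1 (add /fa/joe/cm 98): {"aty":{"y":{"ezb":12,"r":17,"tsp":20,"u":11},"zw":{"gh":19,"un":48,"wzy":87,"ylj":75}},"fa":{"joe":{"bqz":91,"cm":98,"nov":52},"orv":{"cf":38,"ei":53,"soe":91,"v":79},"sgl":[35,42,12,35],"wl":[93,12,24,4,41]},"ju":[{"n":62,"o":94,"tif":14,"yn":46},[10,5,64,53],{"dnx":88,"gd":99,"tc":28,"ui":43},[48,89,76,77],[72,46,51,49]]}
After op 2 (replace /fa 38): {"aty":{"y":{"ezb":12,"r":17,"tsp":20,"u":11},"zw":{"gh":19,"un":48,"wzy":87,"ylj":75}},"fa":38,"ju":[{"n":62,"o":94,"tif":14,"yn":46},[10,5,64,53],{"dnx":88,"gd":99,"tc":28,"ui":43},[48,89,76,77],[72,46,51,49]]}
After op 3 (add /ju/4/2 12): {"aty":{"y":{"ezb":12,"r":17,"tsp":20,"u":11},"zw":{"gh":19,"un":48,"wzy":87,"ylj":75}},"fa":38,"ju":[{"n":62,"o":94,"tif":14,"yn":46},[10,5,64,53],{"dnx":88,"gd":99,"tc":28,"ui":43},[48,89,76,77],[72,46,12,51,49]]}
After op 4 (replace /ju/4/3 87): {"aty":{"y":{"ezb":12,"r":17,"tsp":20,"u":11},"zw":{"gh":19,"un":48,"wzy":87,"ylj":75}},"fa":38,"ju":[{"n":62,"o":94,"tif":14,"yn":46},[10,5,64,53],{"dnx":88,"gd":99,"tc":28,"ui":43},[48,89,76,77],[72,46,12,87,49]]}
After op 5 (remove /ju/4/2): {"aty":{"y":{"ezb":12,"r":17,"tsp":20,"u":11},"zw":{"gh":19,"un":48,"wzy":87,"ylj":75}},"fa":38,"ju":[{"n":62,"o":94,"tif":14,"yn":46},[10,5,64,53],{"dnx":88,"gd":99,"tc":28,"ui":43},[48,89,76,77],[72,46,87,49]]}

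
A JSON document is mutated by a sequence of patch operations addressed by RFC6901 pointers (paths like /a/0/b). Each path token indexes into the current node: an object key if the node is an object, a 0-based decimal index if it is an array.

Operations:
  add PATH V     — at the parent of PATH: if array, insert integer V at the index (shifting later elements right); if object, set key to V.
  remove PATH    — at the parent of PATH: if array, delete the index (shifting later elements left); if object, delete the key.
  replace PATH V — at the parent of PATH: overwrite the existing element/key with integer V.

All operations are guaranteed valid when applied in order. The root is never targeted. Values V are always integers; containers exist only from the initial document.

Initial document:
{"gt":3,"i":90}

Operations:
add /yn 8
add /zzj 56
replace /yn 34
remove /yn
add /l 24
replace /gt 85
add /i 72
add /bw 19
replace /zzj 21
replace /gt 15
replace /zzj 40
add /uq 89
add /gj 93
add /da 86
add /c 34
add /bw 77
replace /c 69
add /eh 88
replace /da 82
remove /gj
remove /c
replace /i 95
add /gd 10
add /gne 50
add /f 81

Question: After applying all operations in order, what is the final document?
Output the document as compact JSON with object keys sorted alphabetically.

Answer: {"bw":77,"da":82,"eh":88,"f":81,"gd":10,"gne":50,"gt":15,"i":95,"l":24,"uq":89,"zzj":40}

Derivation:
After op 1 (add /yn 8): {"gt":3,"i":90,"yn":8}
After op 2 (add /zzj 56): {"gt":3,"i":90,"yn":8,"zzj":56}
After op 3 (replace /yn 34): {"gt":3,"i":90,"yn":34,"zzj":56}
After op 4 (remove /yn): {"gt":3,"i":90,"zzj":56}
After op 5 (add /l 24): {"gt":3,"i":90,"l":24,"zzj":56}
After op 6 (replace /gt 85): {"gt":85,"i":90,"l":24,"zzj":56}
After op 7 (add /i 72): {"gt":85,"i":72,"l":24,"zzj":56}
After op 8 (add /bw 19): {"bw":19,"gt":85,"i":72,"l":24,"zzj":56}
After op 9 (replace /zzj 21): {"bw":19,"gt":85,"i":72,"l":24,"zzj":21}
After op 10 (replace /gt 15): {"bw":19,"gt":15,"i":72,"l":24,"zzj":21}
After op 11 (replace /zzj 40): {"bw":19,"gt":15,"i":72,"l":24,"zzj":40}
After op 12 (add /uq 89): {"bw":19,"gt":15,"i":72,"l":24,"uq":89,"zzj":40}
After op 13 (add /gj 93): {"bw":19,"gj":93,"gt":15,"i":72,"l":24,"uq":89,"zzj":40}
After op 14 (add /da 86): {"bw":19,"da":86,"gj":93,"gt":15,"i":72,"l":24,"uq":89,"zzj":40}
After op 15 (add /c 34): {"bw":19,"c":34,"da":86,"gj":93,"gt":15,"i":72,"l":24,"uq":89,"zzj":40}
After op 16 (add /bw 77): {"bw":77,"c":34,"da":86,"gj":93,"gt":15,"i":72,"l":24,"uq":89,"zzj":40}
After op 17 (replace /c 69): {"bw":77,"c":69,"da":86,"gj":93,"gt":15,"i":72,"l":24,"uq":89,"zzj":40}
After op 18 (add /eh 88): {"bw":77,"c":69,"da":86,"eh":88,"gj":93,"gt":15,"i":72,"l":24,"uq":89,"zzj":40}
After op 19 (replace /da 82): {"bw":77,"c":69,"da":82,"eh":88,"gj":93,"gt":15,"i":72,"l":24,"uq":89,"zzj":40}
After op 20 (remove /gj): {"bw":77,"c":69,"da":82,"eh":88,"gt":15,"i":72,"l":24,"uq":89,"zzj":40}
After op 21 (remove /c): {"bw":77,"da":82,"eh":88,"gt":15,"i":72,"l":24,"uq":89,"zzj":40}
After op 22 (replace /i 95): {"bw":77,"da":82,"eh":88,"gt":15,"i":95,"l":24,"uq":89,"zzj":40}
After op 23 (add /gd 10): {"bw":77,"da":82,"eh":88,"gd":10,"gt":15,"i":95,"l":24,"uq":89,"zzj":40}
After op 24 (add /gne 50): {"bw":77,"da":82,"eh":88,"gd":10,"gne":50,"gt":15,"i":95,"l":24,"uq":89,"zzj":40}
After op 25 (add /f 81): {"bw":77,"da":82,"eh":88,"f":81,"gd":10,"gne":50,"gt":15,"i":95,"l":24,"uq":89,"zzj":40}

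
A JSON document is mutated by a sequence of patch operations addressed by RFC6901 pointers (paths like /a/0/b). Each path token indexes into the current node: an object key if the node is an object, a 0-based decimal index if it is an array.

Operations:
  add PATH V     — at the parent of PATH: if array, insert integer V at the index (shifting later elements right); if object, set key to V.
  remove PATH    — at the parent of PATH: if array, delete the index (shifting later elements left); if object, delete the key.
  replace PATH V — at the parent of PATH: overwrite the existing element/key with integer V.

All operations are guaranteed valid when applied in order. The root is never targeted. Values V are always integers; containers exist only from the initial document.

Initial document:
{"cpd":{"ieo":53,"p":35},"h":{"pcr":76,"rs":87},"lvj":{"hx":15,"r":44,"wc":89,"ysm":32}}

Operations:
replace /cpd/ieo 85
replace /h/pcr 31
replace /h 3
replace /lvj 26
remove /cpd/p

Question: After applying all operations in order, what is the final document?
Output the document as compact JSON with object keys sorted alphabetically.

After op 1 (replace /cpd/ieo 85): {"cpd":{"ieo":85,"p":35},"h":{"pcr":76,"rs":87},"lvj":{"hx":15,"r":44,"wc":89,"ysm":32}}
After op 2 (replace /h/pcr 31): {"cpd":{"ieo":85,"p":35},"h":{"pcr":31,"rs":87},"lvj":{"hx":15,"r":44,"wc":89,"ysm":32}}
After op 3 (replace /h 3): {"cpd":{"ieo":85,"p":35},"h":3,"lvj":{"hx":15,"r":44,"wc":89,"ysm":32}}
After op 4 (replace /lvj 26): {"cpd":{"ieo":85,"p":35},"h":3,"lvj":26}
After op 5 (remove /cpd/p): {"cpd":{"ieo":85},"h":3,"lvj":26}

Answer: {"cpd":{"ieo":85},"h":3,"lvj":26}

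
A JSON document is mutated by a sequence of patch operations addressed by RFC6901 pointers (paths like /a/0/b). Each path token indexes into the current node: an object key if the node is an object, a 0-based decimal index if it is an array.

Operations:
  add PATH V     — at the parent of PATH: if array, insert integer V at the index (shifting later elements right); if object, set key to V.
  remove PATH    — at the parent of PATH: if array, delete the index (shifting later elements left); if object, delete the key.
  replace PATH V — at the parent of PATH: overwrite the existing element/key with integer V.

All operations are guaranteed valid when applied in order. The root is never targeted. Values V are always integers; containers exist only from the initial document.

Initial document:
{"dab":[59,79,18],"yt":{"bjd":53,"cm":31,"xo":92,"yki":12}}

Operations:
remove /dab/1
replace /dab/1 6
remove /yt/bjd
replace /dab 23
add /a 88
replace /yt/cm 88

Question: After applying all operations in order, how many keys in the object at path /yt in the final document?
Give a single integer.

Answer: 3

Derivation:
After op 1 (remove /dab/1): {"dab":[59,18],"yt":{"bjd":53,"cm":31,"xo":92,"yki":12}}
After op 2 (replace /dab/1 6): {"dab":[59,6],"yt":{"bjd":53,"cm":31,"xo":92,"yki":12}}
After op 3 (remove /yt/bjd): {"dab":[59,6],"yt":{"cm":31,"xo":92,"yki":12}}
After op 4 (replace /dab 23): {"dab":23,"yt":{"cm":31,"xo":92,"yki":12}}
After op 5 (add /a 88): {"a":88,"dab":23,"yt":{"cm":31,"xo":92,"yki":12}}
After op 6 (replace /yt/cm 88): {"a":88,"dab":23,"yt":{"cm":88,"xo":92,"yki":12}}
Size at path /yt: 3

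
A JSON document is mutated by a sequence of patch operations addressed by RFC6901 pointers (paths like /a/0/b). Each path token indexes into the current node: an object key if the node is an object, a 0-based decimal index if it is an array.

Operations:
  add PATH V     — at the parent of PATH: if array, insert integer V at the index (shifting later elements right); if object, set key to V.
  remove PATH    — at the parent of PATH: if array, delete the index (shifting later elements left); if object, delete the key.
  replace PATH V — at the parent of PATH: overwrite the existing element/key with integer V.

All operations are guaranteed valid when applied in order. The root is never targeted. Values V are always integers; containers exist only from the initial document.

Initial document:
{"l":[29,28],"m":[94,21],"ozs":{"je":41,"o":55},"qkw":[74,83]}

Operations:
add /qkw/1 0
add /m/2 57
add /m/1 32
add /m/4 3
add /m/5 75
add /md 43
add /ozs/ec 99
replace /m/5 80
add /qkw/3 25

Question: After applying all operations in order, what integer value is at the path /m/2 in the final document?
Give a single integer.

After op 1 (add /qkw/1 0): {"l":[29,28],"m":[94,21],"ozs":{"je":41,"o":55},"qkw":[74,0,83]}
After op 2 (add /m/2 57): {"l":[29,28],"m":[94,21,57],"ozs":{"je":41,"o":55},"qkw":[74,0,83]}
After op 3 (add /m/1 32): {"l":[29,28],"m":[94,32,21,57],"ozs":{"je":41,"o":55},"qkw":[74,0,83]}
After op 4 (add /m/4 3): {"l":[29,28],"m":[94,32,21,57,3],"ozs":{"je":41,"o":55},"qkw":[74,0,83]}
After op 5 (add /m/5 75): {"l":[29,28],"m":[94,32,21,57,3,75],"ozs":{"je":41,"o":55},"qkw":[74,0,83]}
After op 6 (add /md 43): {"l":[29,28],"m":[94,32,21,57,3,75],"md":43,"ozs":{"je":41,"o":55},"qkw":[74,0,83]}
After op 7 (add /ozs/ec 99): {"l":[29,28],"m":[94,32,21,57,3,75],"md":43,"ozs":{"ec":99,"je":41,"o":55},"qkw":[74,0,83]}
After op 8 (replace /m/5 80): {"l":[29,28],"m":[94,32,21,57,3,80],"md":43,"ozs":{"ec":99,"je":41,"o":55},"qkw":[74,0,83]}
After op 9 (add /qkw/3 25): {"l":[29,28],"m":[94,32,21,57,3,80],"md":43,"ozs":{"ec":99,"je":41,"o":55},"qkw":[74,0,83,25]}
Value at /m/2: 21

Answer: 21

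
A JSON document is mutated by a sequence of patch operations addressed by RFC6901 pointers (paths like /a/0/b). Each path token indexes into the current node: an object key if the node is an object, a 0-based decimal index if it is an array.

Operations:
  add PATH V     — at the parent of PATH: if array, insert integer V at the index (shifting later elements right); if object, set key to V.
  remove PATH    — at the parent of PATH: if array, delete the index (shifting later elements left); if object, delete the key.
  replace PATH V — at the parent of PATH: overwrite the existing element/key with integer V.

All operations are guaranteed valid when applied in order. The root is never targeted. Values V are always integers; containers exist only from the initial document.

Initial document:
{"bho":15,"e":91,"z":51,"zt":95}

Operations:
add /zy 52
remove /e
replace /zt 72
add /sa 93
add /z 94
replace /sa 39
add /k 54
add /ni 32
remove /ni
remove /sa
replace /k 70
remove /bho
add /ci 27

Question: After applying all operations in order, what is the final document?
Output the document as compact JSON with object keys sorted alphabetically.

Answer: {"ci":27,"k":70,"z":94,"zt":72,"zy":52}

Derivation:
After op 1 (add /zy 52): {"bho":15,"e":91,"z":51,"zt":95,"zy":52}
After op 2 (remove /e): {"bho":15,"z":51,"zt":95,"zy":52}
After op 3 (replace /zt 72): {"bho":15,"z":51,"zt":72,"zy":52}
After op 4 (add /sa 93): {"bho":15,"sa":93,"z":51,"zt":72,"zy":52}
After op 5 (add /z 94): {"bho":15,"sa":93,"z":94,"zt":72,"zy":52}
After op 6 (replace /sa 39): {"bho":15,"sa":39,"z":94,"zt":72,"zy":52}
After op 7 (add /k 54): {"bho":15,"k":54,"sa":39,"z":94,"zt":72,"zy":52}
After op 8 (add /ni 32): {"bho":15,"k":54,"ni":32,"sa":39,"z":94,"zt":72,"zy":52}
After op 9 (remove /ni): {"bho":15,"k":54,"sa":39,"z":94,"zt":72,"zy":52}
After op 10 (remove /sa): {"bho":15,"k":54,"z":94,"zt":72,"zy":52}
After op 11 (replace /k 70): {"bho":15,"k":70,"z":94,"zt":72,"zy":52}
After op 12 (remove /bho): {"k":70,"z":94,"zt":72,"zy":52}
After op 13 (add /ci 27): {"ci":27,"k":70,"z":94,"zt":72,"zy":52}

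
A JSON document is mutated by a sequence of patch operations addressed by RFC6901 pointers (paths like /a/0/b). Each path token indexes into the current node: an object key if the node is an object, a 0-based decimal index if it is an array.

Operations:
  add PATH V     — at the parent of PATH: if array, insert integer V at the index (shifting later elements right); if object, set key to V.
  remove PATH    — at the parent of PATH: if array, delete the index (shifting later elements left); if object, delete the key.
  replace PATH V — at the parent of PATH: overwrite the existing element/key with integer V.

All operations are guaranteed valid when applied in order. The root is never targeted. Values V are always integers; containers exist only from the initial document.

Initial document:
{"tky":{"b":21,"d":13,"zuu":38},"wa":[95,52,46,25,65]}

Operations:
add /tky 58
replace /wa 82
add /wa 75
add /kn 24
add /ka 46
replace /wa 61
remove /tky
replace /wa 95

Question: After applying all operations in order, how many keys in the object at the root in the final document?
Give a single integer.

After op 1 (add /tky 58): {"tky":58,"wa":[95,52,46,25,65]}
After op 2 (replace /wa 82): {"tky":58,"wa":82}
After op 3 (add /wa 75): {"tky":58,"wa":75}
After op 4 (add /kn 24): {"kn":24,"tky":58,"wa":75}
After op 5 (add /ka 46): {"ka":46,"kn":24,"tky":58,"wa":75}
After op 6 (replace /wa 61): {"ka":46,"kn":24,"tky":58,"wa":61}
After op 7 (remove /tky): {"ka":46,"kn":24,"wa":61}
After op 8 (replace /wa 95): {"ka":46,"kn":24,"wa":95}
Size at the root: 3

Answer: 3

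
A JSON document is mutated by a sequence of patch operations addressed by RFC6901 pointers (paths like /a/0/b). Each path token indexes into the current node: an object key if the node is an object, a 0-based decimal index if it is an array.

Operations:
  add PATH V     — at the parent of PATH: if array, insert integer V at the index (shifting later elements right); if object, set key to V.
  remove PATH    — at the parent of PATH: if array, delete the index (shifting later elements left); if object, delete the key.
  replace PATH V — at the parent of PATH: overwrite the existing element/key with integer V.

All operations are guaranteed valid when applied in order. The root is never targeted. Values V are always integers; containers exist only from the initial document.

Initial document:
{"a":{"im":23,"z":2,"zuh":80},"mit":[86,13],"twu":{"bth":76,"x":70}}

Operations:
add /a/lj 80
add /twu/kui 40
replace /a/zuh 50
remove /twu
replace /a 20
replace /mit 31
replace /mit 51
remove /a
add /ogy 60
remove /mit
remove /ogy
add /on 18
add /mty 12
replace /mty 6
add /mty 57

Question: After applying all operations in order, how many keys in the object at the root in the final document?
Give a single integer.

Answer: 2

Derivation:
After op 1 (add /a/lj 80): {"a":{"im":23,"lj":80,"z":2,"zuh":80},"mit":[86,13],"twu":{"bth":76,"x":70}}
After op 2 (add /twu/kui 40): {"a":{"im":23,"lj":80,"z":2,"zuh":80},"mit":[86,13],"twu":{"bth":76,"kui":40,"x":70}}
After op 3 (replace /a/zuh 50): {"a":{"im":23,"lj":80,"z":2,"zuh":50},"mit":[86,13],"twu":{"bth":76,"kui":40,"x":70}}
After op 4 (remove /twu): {"a":{"im":23,"lj":80,"z":2,"zuh":50},"mit":[86,13]}
After op 5 (replace /a 20): {"a":20,"mit":[86,13]}
After op 6 (replace /mit 31): {"a":20,"mit":31}
After op 7 (replace /mit 51): {"a":20,"mit":51}
After op 8 (remove /a): {"mit":51}
After op 9 (add /ogy 60): {"mit":51,"ogy":60}
After op 10 (remove /mit): {"ogy":60}
After op 11 (remove /ogy): {}
After op 12 (add /on 18): {"on":18}
After op 13 (add /mty 12): {"mty":12,"on":18}
After op 14 (replace /mty 6): {"mty":6,"on":18}
After op 15 (add /mty 57): {"mty":57,"on":18}
Size at the root: 2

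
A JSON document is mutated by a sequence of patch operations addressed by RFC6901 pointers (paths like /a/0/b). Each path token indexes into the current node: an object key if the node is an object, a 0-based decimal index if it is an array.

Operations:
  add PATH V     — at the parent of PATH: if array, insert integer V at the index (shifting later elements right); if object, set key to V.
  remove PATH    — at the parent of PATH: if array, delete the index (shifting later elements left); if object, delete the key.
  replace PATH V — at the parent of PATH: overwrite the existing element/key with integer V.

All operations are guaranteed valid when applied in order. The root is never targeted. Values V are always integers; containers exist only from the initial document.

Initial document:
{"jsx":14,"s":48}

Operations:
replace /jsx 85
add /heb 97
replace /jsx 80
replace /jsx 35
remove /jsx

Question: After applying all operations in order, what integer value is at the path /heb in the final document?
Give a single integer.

After op 1 (replace /jsx 85): {"jsx":85,"s":48}
After op 2 (add /heb 97): {"heb":97,"jsx":85,"s":48}
After op 3 (replace /jsx 80): {"heb":97,"jsx":80,"s":48}
After op 4 (replace /jsx 35): {"heb":97,"jsx":35,"s":48}
After op 5 (remove /jsx): {"heb":97,"s":48}
Value at /heb: 97

Answer: 97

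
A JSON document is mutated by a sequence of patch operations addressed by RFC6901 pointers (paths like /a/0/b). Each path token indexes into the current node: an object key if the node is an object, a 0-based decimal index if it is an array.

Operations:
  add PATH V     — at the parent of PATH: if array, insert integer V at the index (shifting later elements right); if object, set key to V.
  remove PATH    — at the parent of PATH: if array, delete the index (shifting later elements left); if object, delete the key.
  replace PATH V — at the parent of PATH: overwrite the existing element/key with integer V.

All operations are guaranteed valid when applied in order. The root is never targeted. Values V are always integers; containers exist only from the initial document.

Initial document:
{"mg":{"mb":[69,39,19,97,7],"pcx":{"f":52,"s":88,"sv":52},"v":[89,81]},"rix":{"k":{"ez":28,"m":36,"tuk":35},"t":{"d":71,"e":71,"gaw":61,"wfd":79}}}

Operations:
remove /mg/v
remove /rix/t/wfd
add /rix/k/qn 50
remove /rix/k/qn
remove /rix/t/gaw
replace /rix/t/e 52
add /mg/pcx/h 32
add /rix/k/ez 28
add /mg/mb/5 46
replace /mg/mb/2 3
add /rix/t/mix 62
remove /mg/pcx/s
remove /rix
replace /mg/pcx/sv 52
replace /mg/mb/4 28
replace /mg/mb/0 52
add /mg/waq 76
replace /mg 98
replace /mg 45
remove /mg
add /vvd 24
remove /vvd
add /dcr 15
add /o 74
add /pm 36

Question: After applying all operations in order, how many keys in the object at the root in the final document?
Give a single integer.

After op 1 (remove /mg/v): {"mg":{"mb":[69,39,19,97,7],"pcx":{"f":52,"s":88,"sv":52}},"rix":{"k":{"ez":28,"m":36,"tuk":35},"t":{"d":71,"e":71,"gaw":61,"wfd":79}}}
After op 2 (remove /rix/t/wfd): {"mg":{"mb":[69,39,19,97,7],"pcx":{"f":52,"s":88,"sv":52}},"rix":{"k":{"ez":28,"m":36,"tuk":35},"t":{"d":71,"e":71,"gaw":61}}}
After op 3 (add /rix/k/qn 50): {"mg":{"mb":[69,39,19,97,7],"pcx":{"f":52,"s":88,"sv":52}},"rix":{"k":{"ez":28,"m":36,"qn":50,"tuk":35},"t":{"d":71,"e":71,"gaw":61}}}
After op 4 (remove /rix/k/qn): {"mg":{"mb":[69,39,19,97,7],"pcx":{"f":52,"s":88,"sv":52}},"rix":{"k":{"ez":28,"m":36,"tuk":35},"t":{"d":71,"e":71,"gaw":61}}}
After op 5 (remove /rix/t/gaw): {"mg":{"mb":[69,39,19,97,7],"pcx":{"f":52,"s":88,"sv":52}},"rix":{"k":{"ez":28,"m":36,"tuk":35},"t":{"d":71,"e":71}}}
After op 6 (replace /rix/t/e 52): {"mg":{"mb":[69,39,19,97,7],"pcx":{"f":52,"s":88,"sv":52}},"rix":{"k":{"ez":28,"m":36,"tuk":35},"t":{"d":71,"e":52}}}
After op 7 (add /mg/pcx/h 32): {"mg":{"mb":[69,39,19,97,7],"pcx":{"f":52,"h":32,"s":88,"sv":52}},"rix":{"k":{"ez":28,"m":36,"tuk":35},"t":{"d":71,"e":52}}}
After op 8 (add /rix/k/ez 28): {"mg":{"mb":[69,39,19,97,7],"pcx":{"f":52,"h":32,"s":88,"sv":52}},"rix":{"k":{"ez":28,"m":36,"tuk":35},"t":{"d":71,"e":52}}}
After op 9 (add /mg/mb/5 46): {"mg":{"mb":[69,39,19,97,7,46],"pcx":{"f":52,"h":32,"s":88,"sv":52}},"rix":{"k":{"ez":28,"m":36,"tuk":35},"t":{"d":71,"e":52}}}
After op 10 (replace /mg/mb/2 3): {"mg":{"mb":[69,39,3,97,7,46],"pcx":{"f":52,"h":32,"s":88,"sv":52}},"rix":{"k":{"ez":28,"m":36,"tuk":35},"t":{"d":71,"e":52}}}
After op 11 (add /rix/t/mix 62): {"mg":{"mb":[69,39,3,97,7,46],"pcx":{"f":52,"h":32,"s":88,"sv":52}},"rix":{"k":{"ez":28,"m":36,"tuk":35},"t":{"d":71,"e":52,"mix":62}}}
After op 12 (remove /mg/pcx/s): {"mg":{"mb":[69,39,3,97,7,46],"pcx":{"f":52,"h":32,"sv":52}},"rix":{"k":{"ez":28,"m":36,"tuk":35},"t":{"d":71,"e":52,"mix":62}}}
After op 13 (remove /rix): {"mg":{"mb":[69,39,3,97,7,46],"pcx":{"f":52,"h":32,"sv":52}}}
After op 14 (replace /mg/pcx/sv 52): {"mg":{"mb":[69,39,3,97,7,46],"pcx":{"f":52,"h":32,"sv":52}}}
After op 15 (replace /mg/mb/4 28): {"mg":{"mb":[69,39,3,97,28,46],"pcx":{"f":52,"h":32,"sv":52}}}
After op 16 (replace /mg/mb/0 52): {"mg":{"mb":[52,39,3,97,28,46],"pcx":{"f":52,"h":32,"sv":52}}}
After op 17 (add /mg/waq 76): {"mg":{"mb":[52,39,3,97,28,46],"pcx":{"f":52,"h":32,"sv":52},"waq":76}}
After op 18 (replace /mg 98): {"mg":98}
After op 19 (replace /mg 45): {"mg":45}
After op 20 (remove /mg): {}
After op 21 (add /vvd 24): {"vvd":24}
After op 22 (remove /vvd): {}
After op 23 (add /dcr 15): {"dcr":15}
After op 24 (add /o 74): {"dcr":15,"o":74}
After op 25 (add /pm 36): {"dcr":15,"o":74,"pm":36}
Size at the root: 3

Answer: 3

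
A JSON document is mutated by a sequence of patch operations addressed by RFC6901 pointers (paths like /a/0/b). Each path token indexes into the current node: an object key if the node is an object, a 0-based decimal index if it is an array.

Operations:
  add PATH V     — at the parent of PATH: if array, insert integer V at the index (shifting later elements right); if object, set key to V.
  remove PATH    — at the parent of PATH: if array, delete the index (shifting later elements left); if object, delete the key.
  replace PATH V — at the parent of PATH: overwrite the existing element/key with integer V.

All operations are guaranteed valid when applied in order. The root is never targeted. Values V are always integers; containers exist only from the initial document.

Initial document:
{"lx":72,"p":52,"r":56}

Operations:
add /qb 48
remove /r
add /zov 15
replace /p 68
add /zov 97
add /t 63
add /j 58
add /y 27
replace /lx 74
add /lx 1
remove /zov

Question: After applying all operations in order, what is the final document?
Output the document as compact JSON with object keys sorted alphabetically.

After op 1 (add /qb 48): {"lx":72,"p":52,"qb":48,"r":56}
After op 2 (remove /r): {"lx":72,"p":52,"qb":48}
After op 3 (add /zov 15): {"lx":72,"p":52,"qb":48,"zov":15}
After op 4 (replace /p 68): {"lx":72,"p":68,"qb":48,"zov":15}
After op 5 (add /zov 97): {"lx":72,"p":68,"qb":48,"zov":97}
After op 6 (add /t 63): {"lx":72,"p":68,"qb":48,"t":63,"zov":97}
After op 7 (add /j 58): {"j":58,"lx":72,"p":68,"qb":48,"t":63,"zov":97}
After op 8 (add /y 27): {"j":58,"lx":72,"p":68,"qb":48,"t":63,"y":27,"zov":97}
After op 9 (replace /lx 74): {"j":58,"lx":74,"p":68,"qb":48,"t":63,"y":27,"zov":97}
After op 10 (add /lx 1): {"j":58,"lx":1,"p":68,"qb":48,"t":63,"y":27,"zov":97}
After op 11 (remove /zov): {"j":58,"lx":1,"p":68,"qb":48,"t":63,"y":27}

Answer: {"j":58,"lx":1,"p":68,"qb":48,"t":63,"y":27}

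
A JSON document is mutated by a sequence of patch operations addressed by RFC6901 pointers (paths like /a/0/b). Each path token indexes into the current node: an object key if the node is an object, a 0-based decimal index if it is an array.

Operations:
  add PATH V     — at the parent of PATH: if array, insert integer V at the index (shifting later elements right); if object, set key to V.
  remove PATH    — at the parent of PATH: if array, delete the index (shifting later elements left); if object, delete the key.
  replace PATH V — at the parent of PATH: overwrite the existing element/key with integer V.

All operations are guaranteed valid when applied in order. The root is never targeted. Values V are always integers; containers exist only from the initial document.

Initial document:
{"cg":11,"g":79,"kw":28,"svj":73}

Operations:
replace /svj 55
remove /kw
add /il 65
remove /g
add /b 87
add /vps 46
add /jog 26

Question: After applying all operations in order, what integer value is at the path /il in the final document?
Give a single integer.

Answer: 65

Derivation:
After op 1 (replace /svj 55): {"cg":11,"g":79,"kw":28,"svj":55}
After op 2 (remove /kw): {"cg":11,"g":79,"svj":55}
After op 3 (add /il 65): {"cg":11,"g":79,"il":65,"svj":55}
After op 4 (remove /g): {"cg":11,"il":65,"svj":55}
After op 5 (add /b 87): {"b":87,"cg":11,"il":65,"svj":55}
After op 6 (add /vps 46): {"b":87,"cg":11,"il":65,"svj":55,"vps":46}
After op 7 (add /jog 26): {"b":87,"cg":11,"il":65,"jog":26,"svj":55,"vps":46}
Value at /il: 65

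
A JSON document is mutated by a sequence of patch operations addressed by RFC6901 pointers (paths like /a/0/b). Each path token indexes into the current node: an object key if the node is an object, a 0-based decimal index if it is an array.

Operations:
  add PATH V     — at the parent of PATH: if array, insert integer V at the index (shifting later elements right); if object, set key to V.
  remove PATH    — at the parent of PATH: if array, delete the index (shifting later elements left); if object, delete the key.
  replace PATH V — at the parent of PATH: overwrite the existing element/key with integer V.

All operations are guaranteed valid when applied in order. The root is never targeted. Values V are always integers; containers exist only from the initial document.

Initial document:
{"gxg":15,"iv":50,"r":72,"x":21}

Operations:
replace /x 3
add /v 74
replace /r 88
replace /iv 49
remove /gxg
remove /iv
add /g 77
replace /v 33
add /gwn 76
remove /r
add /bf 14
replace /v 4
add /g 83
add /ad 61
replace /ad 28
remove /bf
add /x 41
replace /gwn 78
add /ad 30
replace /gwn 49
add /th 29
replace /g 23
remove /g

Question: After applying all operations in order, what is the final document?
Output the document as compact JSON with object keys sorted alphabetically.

Answer: {"ad":30,"gwn":49,"th":29,"v":4,"x":41}

Derivation:
After op 1 (replace /x 3): {"gxg":15,"iv":50,"r":72,"x":3}
After op 2 (add /v 74): {"gxg":15,"iv":50,"r":72,"v":74,"x":3}
After op 3 (replace /r 88): {"gxg":15,"iv":50,"r":88,"v":74,"x":3}
After op 4 (replace /iv 49): {"gxg":15,"iv":49,"r":88,"v":74,"x":3}
After op 5 (remove /gxg): {"iv":49,"r":88,"v":74,"x":3}
After op 6 (remove /iv): {"r":88,"v":74,"x":3}
After op 7 (add /g 77): {"g":77,"r":88,"v":74,"x":3}
After op 8 (replace /v 33): {"g":77,"r":88,"v":33,"x":3}
After op 9 (add /gwn 76): {"g":77,"gwn":76,"r":88,"v":33,"x":3}
After op 10 (remove /r): {"g":77,"gwn":76,"v":33,"x":3}
After op 11 (add /bf 14): {"bf":14,"g":77,"gwn":76,"v":33,"x":3}
After op 12 (replace /v 4): {"bf":14,"g":77,"gwn":76,"v":4,"x":3}
After op 13 (add /g 83): {"bf":14,"g":83,"gwn":76,"v":4,"x":3}
After op 14 (add /ad 61): {"ad":61,"bf":14,"g":83,"gwn":76,"v":4,"x":3}
After op 15 (replace /ad 28): {"ad":28,"bf":14,"g":83,"gwn":76,"v":4,"x":3}
After op 16 (remove /bf): {"ad":28,"g":83,"gwn":76,"v":4,"x":3}
After op 17 (add /x 41): {"ad":28,"g":83,"gwn":76,"v":4,"x":41}
After op 18 (replace /gwn 78): {"ad":28,"g":83,"gwn":78,"v":4,"x":41}
After op 19 (add /ad 30): {"ad":30,"g":83,"gwn":78,"v":4,"x":41}
After op 20 (replace /gwn 49): {"ad":30,"g":83,"gwn":49,"v":4,"x":41}
After op 21 (add /th 29): {"ad":30,"g":83,"gwn":49,"th":29,"v":4,"x":41}
After op 22 (replace /g 23): {"ad":30,"g":23,"gwn":49,"th":29,"v":4,"x":41}
After op 23 (remove /g): {"ad":30,"gwn":49,"th":29,"v":4,"x":41}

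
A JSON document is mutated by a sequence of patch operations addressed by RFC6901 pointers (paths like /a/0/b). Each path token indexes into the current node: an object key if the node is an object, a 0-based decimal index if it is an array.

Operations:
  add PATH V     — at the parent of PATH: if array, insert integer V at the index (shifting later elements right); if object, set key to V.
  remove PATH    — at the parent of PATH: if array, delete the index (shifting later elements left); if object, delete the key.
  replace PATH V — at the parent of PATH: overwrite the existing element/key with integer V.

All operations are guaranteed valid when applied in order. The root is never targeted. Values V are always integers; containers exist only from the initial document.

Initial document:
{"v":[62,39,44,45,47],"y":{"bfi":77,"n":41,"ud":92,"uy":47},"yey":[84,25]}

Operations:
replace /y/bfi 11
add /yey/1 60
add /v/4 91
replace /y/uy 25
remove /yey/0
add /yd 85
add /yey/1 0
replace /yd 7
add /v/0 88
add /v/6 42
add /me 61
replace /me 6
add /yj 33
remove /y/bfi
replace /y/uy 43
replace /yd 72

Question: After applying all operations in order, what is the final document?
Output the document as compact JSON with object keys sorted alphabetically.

After op 1 (replace /y/bfi 11): {"v":[62,39,44,45,47],"y":{"bfi":11,"n":41,"ud":92,"uy":47},"yey":[84,25]}
After op 2 (add /yey/1 60): {"v":[62,39,44,45,47],"y":{"bfi":11,"n":41,"ud":92,"uy":47},"yey":[84,60,25]}
After op 3 (add /v/4 91): {"v":[62,39,44,45,91,47],"y":{"bfi":11,"n":41,"ud":92,"uy":47},"yey":[84,60,25]}
After op 4 (replace /y/uy 25): {"v":[62,39,44,45,91,47],"y":{"bfi":11,"n":41,"ud":92,"uy":25},"yey":[84,60,25]}
After op 5 (remove /yey/0): {"v":[62,39,44,45,91,47],"y":{"bfi":11,"n":41,"ud":92,"uy":25},"yey":[60,25]}
After op 6 (add /yd 85): {"v":[62,39,44,45,91,47],"y":{"bfi":11,"n":41,"ud":92,"uy":25},"yd":85,"yey":[60,25]}
After op 7 (add /yey/1 0): {"v":[62,39,44,45,91,47],"y":{"bfi":11,"n":41,"ud":92,"uy":25},"yd":85,"yey":[60,0,25]}
After op 8 (replace /yd 7): {"v":[62,39,44,45,91,47],"y":{"bfi":11,"n":41,"ud":92,"uy":25},"yd":7,"yey":[60,0,25]}
After op 9 (add /v/0 88): {"v":[88,62,39,44,45,91,47],"y":{"bfi":11,"n":41,"ud":92,"uy":25},"yd":7,"yey":[60,0,25]}
After op 10 (add /v/6 42): {"v":[88,62,39,44,45,91,42,47],"y":{"bfi":11,"n":41,"ud":92,"uy":25},"yd":7,"yey":[60,0,25]}
After op 11 (add /me 61): {"me":61,"v":[88,62,39,44,45,91,42,47],"y":{"bfi":11,"n":41,"ud":92,"uy":25},"yd":7,"yey":[60,0,25]}
After op 12 (replace /me 6): {"me":6,"v":[88,62,39,44,45,91,42,47],"y":{"bfi":11,"n":41,"ud":92,"uy":25},"yd":7,"yey":[60,0,25]}
After op 13 (add /yj 33): {"me":6,"v":[88,62,39,44,45,91,42,47],"y":{"bfi":11,"n":41,"ud":92,"uy":25},"yd":7,"yey":[60,0,25],"yj":33}
After op 14 (remove /y/bfi): {"me":6,"v":[88,62,39,44,45,91,42,47],"y":{"n":41,"ud":92,"uy":25},"yd":7,"yey":[60,0,25],"yj":33}
After op 15 (replace /y/uy 43): {"me":6,"v":[88,62,39,44,45,91,42,47],"y":{"n":41,"ud":92,"uy":43},"yd":7,"yey":[60,0,25],"yj":33}
After op 16 (replace /yd 72): {"me":6,"v":[88,62,39,44,45,91,42,47],"y":{"n":41,"ud":92,"uy":43},"yd":72,"yey":[60,0,25],"yj":33}

Answer: {"me":6,"v":[88,62,39,44,45,91,42,47],"y":{"n":41,"ud":92,"uy":43},"yd":72,"yey":[60,0,25],"yj":33}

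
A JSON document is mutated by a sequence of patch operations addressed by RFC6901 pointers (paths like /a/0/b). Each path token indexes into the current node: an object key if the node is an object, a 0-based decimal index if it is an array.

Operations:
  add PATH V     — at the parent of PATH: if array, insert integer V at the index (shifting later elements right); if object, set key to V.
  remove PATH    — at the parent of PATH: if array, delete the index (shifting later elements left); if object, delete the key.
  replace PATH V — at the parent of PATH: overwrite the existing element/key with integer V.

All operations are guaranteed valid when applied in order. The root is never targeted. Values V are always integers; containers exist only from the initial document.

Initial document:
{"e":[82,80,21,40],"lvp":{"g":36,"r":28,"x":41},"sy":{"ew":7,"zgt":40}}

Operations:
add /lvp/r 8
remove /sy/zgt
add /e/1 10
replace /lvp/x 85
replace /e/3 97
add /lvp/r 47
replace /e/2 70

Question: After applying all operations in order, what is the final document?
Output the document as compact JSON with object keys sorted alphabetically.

After op 1 (add /lvp/r 8): {"e":[82,80,21,40],"lvp":{"g":36,"r":8,"x":41},"sy":{"ew":7,"zgt":40}}
After op 2 (remove /sy/zgt): {"e":[82,80,21,40],"lvp":{"g":36,"r":8,"x":41},"sy":{"ew":7}}
After op 3 (add /e/1 10): {"e":[82,10,80,21,40],"lvp":{"g":36,"r":8,"x":41},"sy":{"ew":7}}
After op 4 (replace /lvp/x 85): {"e":[82,10,80,21,40],"lvp":{"g":36,"r":8,"x":85},"sy":{"ew":7}}
After op 5 (replace /e/3 97): {"e":[82,10,80,97,40],"lvp":{"g":36,"r":8,"x":85},"sy":{"ew":7}}
After op 6 (add /lvp/r 47): {"e":[82,10,80,97,40],"lvp":{"g":36,"r":47,"x":85},"sy":{"ew":7}}
After op 7 (replace /e/2 70): {"e":[82,10,70,97,40],"lvp":{"g":36,"r":47,"x":85},"sy":{"ew":7}}

Answer: {"e":[82,10,70,97,40],"lvp":{"g":36,"r":47,"x":85},"sy":{"ew":7}}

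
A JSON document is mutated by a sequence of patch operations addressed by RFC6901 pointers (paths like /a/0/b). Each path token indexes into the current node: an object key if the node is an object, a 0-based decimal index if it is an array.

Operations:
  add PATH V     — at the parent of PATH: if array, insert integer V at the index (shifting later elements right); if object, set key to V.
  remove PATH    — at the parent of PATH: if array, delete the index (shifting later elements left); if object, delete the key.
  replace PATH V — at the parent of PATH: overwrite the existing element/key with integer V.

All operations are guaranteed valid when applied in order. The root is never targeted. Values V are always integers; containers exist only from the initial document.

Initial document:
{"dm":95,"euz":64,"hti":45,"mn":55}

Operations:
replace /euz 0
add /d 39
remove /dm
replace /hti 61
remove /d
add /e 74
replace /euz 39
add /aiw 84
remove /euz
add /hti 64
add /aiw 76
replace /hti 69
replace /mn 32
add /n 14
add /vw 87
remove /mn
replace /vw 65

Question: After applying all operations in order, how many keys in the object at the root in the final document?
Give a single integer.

Answer: 5

Derivation:
After op 1 (replace /euz 0): {"dm":95,"euz":0,"hti":45,"mn":55}
After op 2 (add /d 39): {"d":39,"dm":95,"euz":0,"hti":45,"mn":55}
After op 3 (remove /dm): {"d":39,"euz":0,"hti":45,"mn":55}
After op 4 (replace /hti 61): {"d":39,"euz":0,"hti":61,"mn":55}
After op 5 (remove /d): {"euz":0,"hti":61,"mn":55}
After op 6 (add /e 74): {"e":74,"euz":0,"hti":61,"mn":55}
After op 7 (replace /euz 39): {"e":74,"euz":39,"hti":61,"mn":55}
After op 8 (add /aiw 84): {"aiw":84,"e":74,"euz":39,"hti":61,"mn":55}
After op 9 (remove /euz): {"aiw":84,"e":74,"hti":61,"mn":55}
After op 10 (add /hti 64): {"aiw":84,"e":74,"hti":64,"mn":55}
After op 11 (add /aiw 76): {"aiw":76,"e":74,"hti":64,"mn":55}
After op 12 (replace /hti 69): {"aiw":76,"e":74,"hti":69,"mn":55}
After op 13 (replace /mn 32): {"aiw":76,"e":74,"hti":69,"mn":32}
After op 14 (add /n 14): {"aiw":76,"e":74,"hti":69,"mn":32,"n":14}
After op 15 (add /vw 87): {"aiw":76,"e":74,"hti":69,"mn":32,"n":14,"vw":87}
After op 16 (remove /mn): {"aiw":76,"e":74,"hti":69,"n":14,"vw":87}
After op 17 (replace /vw 65): {"aiw":76,"e":74,"hti":69,"n":14,"vw":65}
Size at the root: 5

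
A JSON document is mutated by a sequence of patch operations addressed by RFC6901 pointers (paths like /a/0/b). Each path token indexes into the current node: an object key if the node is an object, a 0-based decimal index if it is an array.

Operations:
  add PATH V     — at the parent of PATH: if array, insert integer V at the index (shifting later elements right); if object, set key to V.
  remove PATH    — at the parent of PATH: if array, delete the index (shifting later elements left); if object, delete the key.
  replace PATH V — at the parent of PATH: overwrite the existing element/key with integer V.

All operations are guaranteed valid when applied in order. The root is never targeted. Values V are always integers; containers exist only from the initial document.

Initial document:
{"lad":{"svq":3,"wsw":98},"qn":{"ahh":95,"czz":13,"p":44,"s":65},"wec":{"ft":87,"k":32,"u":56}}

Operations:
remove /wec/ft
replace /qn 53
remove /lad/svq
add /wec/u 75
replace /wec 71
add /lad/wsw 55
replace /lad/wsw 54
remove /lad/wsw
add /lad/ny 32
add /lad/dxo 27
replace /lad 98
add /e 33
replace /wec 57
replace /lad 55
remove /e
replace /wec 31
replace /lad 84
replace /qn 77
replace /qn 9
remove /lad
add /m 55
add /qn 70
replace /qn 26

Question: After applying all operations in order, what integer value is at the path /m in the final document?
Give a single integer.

Answer: 55

Derivation:
After op 1 (remove /wec/ft): {"lad":{"svq":3,"wsw":98},"qn":{"ahh":95,"czz":13,"p":44,"s":65},"wec":{"k":32,"u":56}}
After op 2 (replace /qn 53): {"lad":{"svq":3,"wsw":98},"qn":53,"wec":{"k":32,"u":56}}
After op 3 (remove /lad/svq): {"lad":{"wsw":98},"qn":53,"wec":{"k":32,"u":56}}
After op 4 (add /wec/u 75): {"lad":{"wsw":98},"qn":53,"wec":{"k":32,"u":75}}
After op 5 (replace /wec 71): {"lad":{"wsw":98},"qn":53,"wec":71}
After op 6 (add /lad/wsw 55): {"lad":{"wsw":55},"qn":53,"wec":71}
After op 7 (replace /lad/wsw 54): {"lad":{"wsw":54},"qn":53,"wec":71}
After op 8 (remove /lad/wsw): {"lad":{},"qn":53,"wec":71}
After op 9 (add /lad/ny 32): {"lad":{"ny":32},"qn":53,"wec":71}
After op 10 (add /lad/dxo 27): {"lad":{"dxo":27,"ny":32},"qn":53,"wec":71}
After op 11 (replace /lad 98): {"lad":98,"qn":53,"wec":71}
After op 12 (add /e 33): {"e":33,"lad":98,"qn":53,"wec":71}
After op 13 (replace /wec 57): {"e":33,"lad":98,"qn":53,"wec":57}
After op 14 (replace /lad 55): {"e":33,"lad":55,"qn":53,"wec":57}
After op 15 (remove /e): {"lad":55,"qn":53,"wec":57}
After op 16 (replace /wec 31): {"lad":55,"qn":53,"wec":31}
After op 17 (replace /lad 84): {"lad":84,"qn":53,"wec":31}
After op 18 (replace /qn 77): {"lad":84,"qn":77,"wec":31}
After op 19 (replace /qn 9): {"lad":84,"qn":9,"wec":31}
After op 20 (remove /lad): {"qn":9,"wec":31}
After op 21 (add /m 55): {"m":55,"qn":9,"wec":31}
After op 22 (add /qn 70): {"m":55,"qn":70,"wec":31}
After op 23 (replace /qn 26): {"m":55,"qn":26,"wec":31}
Value at /m: 55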